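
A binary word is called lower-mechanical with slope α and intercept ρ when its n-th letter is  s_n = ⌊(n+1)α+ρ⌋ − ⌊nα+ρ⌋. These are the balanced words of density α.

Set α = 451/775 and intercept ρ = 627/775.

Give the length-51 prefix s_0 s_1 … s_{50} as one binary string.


101101011010101101011010101101011010101101010110101

n=0: ⌊(1·451+627)/775⌋ − ⌊(0·451+627)/775⌋ = ⌊1078/775⌋ − ⌊627/775⌋ = 1 − 0 = 1
n=1: ⌊(2·451+627)/775⌋ − ⌊(1·451+627)/775⌋ = ⌊1529/775⌋ − ⌊1078/775⌋ = 1 − 1 = 0
n=2: ⌊(3·451+627)/775⌋ − ⌊(2·451+627)/775⌋ = ⌊1980/775⌋ − ⌊1529/775⌋ = 2 − 1 = 1
n=3: ⌊(4·451+627)/775⌋ − ⌊(3·451+627)/775⌋ = ⌊2431/775⌋ − ⌊1980/775⌋ = 3 − 2 = 1
n=4: ⌊(5·451+627)/775⌋ − ⌊(4·451+627)/775⌋ = ⌊2882/775⌋ − ⌊2431/775⌋ = 3 − 3 = 0
n=5: ⌊(6·451+627)/775⌋ − ⌊(5·451+627)/775⌋ = ⌊3333/775⌋ − ⌊2882/775⌋ = 4 − 3 = 1
n=6: ⌊(7·451+627)/775⌋ − ⌊(6·451+627)/775⌋ = ⌊3784/775⌋ − ⌊3333/775⌋ = 4 − 4 = 0
n=7: ⌊(8·451+627)/775⌋ − ⌊(7·451+627)/775⌋ = ⌊4235/775⌋ − ⌊3784/775⌋ = 5 − 4 = 1
n=8: ⌊(9·451+627)/775⌋ − ⌊(8·451+627)/775⌋ = ⌊4686/775⌋ − ⌊4235/775⌋ = 6 − 5 = 1
n=9: ⌊(10·451+627)/775⌋ − ⌊(9·451+627)/775⌋ = ⌊5137/775⌋ − ⌊4686/775⌋ = 6 − 6 = 0
n=10: ⌊(11·451+627)/775⌋ − ⌊(10·451+627)/775⌋ = ⌊5588/775⌋ − ⌊5137/775⌋ = 7 − 6 = 1
n=11: ⌊(12·451+627)/775⌋ − ⌊(11·451+627)/775⌋ = ⌊6039/775⌋ − ⌊5588/775⌋ = 7 − 7 = 0
n=12: ⌊(13·451+627)/775⌋ − ⌊(12·451+627)/775⌋ = ⌊6490/775⌋ − ⌊6039/775⌋ = 8 − 7 = 1
n=13: ⌊(14·451+627)/775⌋ − ⌊(13·451+627)/775⌋ = ⌊6941/775⌋ − ⌊6490/775⌋ = 8 − 8 = 0
n=14: ⌊(15·451+627)/775⌋ − ⌊(14·451+627)/775⌋ = ⌊7392/775⌋ − ⌊6941/775⌋ = 9 − 8 = 1
n=15: ⌊(16·451+627)/775⌋ − ⌊(15·451+627)/775⌋ = ⌊7843/775⌋ − ⌊7392/775⌋ = 10 − 9 = 1
n=16: ⌊(17·451+627)/775⌋ − ⌊(16·451+627)/775⌋ = ⌊8294/775⌋ − ⌊7843/775⌋ = 10 − 10 = 0
n=17: ⌊(18·451+627)/775⌋ − ⌊(17·451+627)/775⌋ = ⌊8745/775⌋ − ⌊8294/775⌋ = 11 − 10 = 1
n=18: ⌊(19·451+627)/775⌋ − ⌊(18·451+627)/775⌋ = ⌊9196/775⌋ − ⌊8745/775⌋ = 11 − 11 = 0
n=19: ⌊(20·451+627)/775⌋ − ⌊(19·451+627)/775⌋ = ⌊9647/775⌋ − ⌊9196/775⌋ = 12 − 11 = 1
n=20: ⌊(21·451+627)/775⌋ − ⌊(20·451+627)/775⌋ = ⌊10098/775⌋ − ⌊9647/775⌋ = 13 − 12 = 1
n=21: ⌊(22·451+627)/775⌋ − ⌊(21·451+627)/775⌋ = ⌊10549/775⌋ − ⌊10098/775⌋ = 13 − 13 = 0
n=22: ⌊(23·451+627)/775⌋ − ⌊(22·451+627)/775⌋ = ⌊11000/775⌋ − ⌊10549/775⌋ = 14 − 13 = 1
n=23: ⌊(24·451+627)/775⌋ − ⌊(23·451+627)/775⌋ = ⌊11451/775⌋ − ⌊11000/775⌋ = 14 − 14 = 0
n=24: ⌊(25·451+627)/775⌋ − ⌊(24·451+627)/775⌋ = ⌊11902/775⌋ − ⌊11451/775⌋ = 15 − 14 = 1
n=25: ⌊(26·451+627)/775⌋ − ⌊(25·451+627)/775⌋ = ⌊12353/775⌋ − ⌊11902/775⌋ = 15 − 15 = 0
n=26: ⌊(27·451+627)/775⌋ − ⌊(26·451+627)/775⌋ = ⌊12804/775⌋ − ⌊12353/775⌋ = 16 − 15 = 1
n=27: ⌊(28·451+627)/775⌋ − ⌊(27·451+627)/775⌋ = ⌊13255/775⌋ − ⌊12804/775⌋ = 17 − 16 = 1
n=28: ⌊(29·451+627)/775⌋ − ⌊(28·451+627)/775⌋ = ⌊13706/775⌋ − ⌊13255/775⌋ = 17 − 17 = 0
n=29: ⌊(30·451+627)/775⌋ − ⌊(29·451+627)/775⌋ = ⌊14157/775⌋ − ⌊13706/775⌋ = 18 − 17 = 1
n=30: ⌊(31·451+627)/775⌋ − ⌊(30·451+627)/775⌋ = ⌊14608/775⌋ − ⌊14157/775⌋ = 18 − 18 = 0
n=31: ⌊(32·451+627)/775⌋ − ⌊(31·451+627)/775⌋ = ⌊15059/775⌋ − ⌊14608/775⌋ = 19 − 18 = 1
n=32: ⌊(33·451+627)/775⌋ − ⌊(32·451+627)/775⌋ = ⌊15510/775⌋ − ⌊15059/775⌋ = 20 − 19 = 1
n=33: ⌊(34·451+627)/775⌋ − ⌊(33·451+627)/775⌋ = ⌊15961/775⌋ − ⌊15510/775⌋ = 20 − 20 = 0
n=34: ⌊(35·451+627)/775⌋ − ⌊(34·451+627)/775⌋ = ⌊16412/775⌋ − ⌊15961/775⌋ = 21 − 20 = 1
n=35: ⌊(36·451+627)/775⌋ − ⌊(35·451+627)/775⌋ = ⌊16863/775⌋ − ⌊16412/775⌋ = 21 − 21 = 0
n=36: ⌊(37·451+627)/775⌋ − ⌊(36·451+627)/775⌋ = ⌊17314/775⌋ − ⌊16863/775⌋ = 22 − 21 = 1
n=37: ⌊(38·451+627)/775⌋ − ⌊(37·451+627)/775⌋ = ⌊17765/775⌋ − ⌊17314/775⌋ = 22 − 22 = 0
n=38: ⌊(39·451+627)/775⌋ − ⌊(38·451+627)/775⌋ = ⌊18216/775⌋ − ⌊17765/775⌋ = 23 − 22 = 1
n=39: ⌊(40·451+627)/775⌋ − ⌊(39·451+627)/775⌋ = ⌊18667/775⌋ − ⌊18216/775⌋ = 24 − 23 = 1
n=40: ⌊(41·451+627)/775⌋ − ⌊(40·451+627)/775⌋ = ⌊19118/775⌋ − ⌊18667/775⌋ = 24 − 24 = 0
n=41: ⌊(42·451+627)/775⌋ − ⌊(41·451+627)/775⌋ = ⌊19569/775⌋ − ⌊19118/775⌋ = 25 − 24 = 1
n=42: ⌊(43·451+627)/775⌋ − ⌊(42·451+627)/775⌋ = ⌊20020/775⌋ − ⌊19569/775⌋ = 25 − 25 = 0
n=43: ⌊(44·451+627)/775⌋ − ⌊(43·451+627)/775⌋ = ⌊20471/775⌋ − ⌊20020/775⌋ = 26 − 25 = 1
n=44: ⌊(45·451+627)/775⌋ − ⌊(44·451+627)/775⌋ = ⌊20922/775⌋ − ⌊20471/775⌋ = 26 − 26 = 0
n=45: ⌊(46·451+627)/775⌋ − ⌊(45·451+627)/775⌋ = ⌊21373/775⌋ − ⌊20922/775⌋ = 27 − 26 = 1
n=46: ⌊(47·451+627)/775⌋ − ⌊(46·451+627)/775⌋ = ⌊21824/775⌋ − ⌊21373/775⌋ = 28 − 27 = 1
n=47: ⌊(48·451+627)/775⌋ − ⌊(47·451+627)/775⌋ = ⌊22275/775⌋ − ⌊21824/775⌋ = 28 − 28 = 0
n=48: ⌊(49·451+627)/775⌋ − ⌊(48·451+627)/775⌋ = ⌊22726/775⌋ − ⌊22275/775⌋ = 29 − 28 = 1
n=49: ⌊(50·451+627)/775⌋ − ⌊(49·451+627)/775⌋ = ⌊23177/775⌋ − ⌊22726/775⌋ = 29 − 29 = 0
n=50: ⌊(51·451+627)/775⌋ − ⌊(50·451+627)/775⌋ = ⌊23628/775⌋ − ⌊23177/775⌋ = 30 − 29 = 1


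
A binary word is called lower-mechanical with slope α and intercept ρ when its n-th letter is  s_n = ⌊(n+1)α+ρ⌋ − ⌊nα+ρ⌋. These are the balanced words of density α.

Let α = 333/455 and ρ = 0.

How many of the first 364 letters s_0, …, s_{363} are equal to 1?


#1s = Σ_{n=0}^{363} s_n = Σ_{n=0}^{363} (⌊(n+1)α+ρ⌋ − ⌊nα+ρ⌋)
the sum telescopes: every ⌊nα+ρ⌋ with 0 < n < 364 appears once with + and once with −, leaving ⌊364α+ρ⌋ − ⌊0·α+ρ⌋
364α + ρ = (364·333) / 455 = 121212/455
ρ = 0/455
⌊121212/455⌋ = 266,  ⌊0/455⌋ = 0
#1s = 266 − 0 = 266

266


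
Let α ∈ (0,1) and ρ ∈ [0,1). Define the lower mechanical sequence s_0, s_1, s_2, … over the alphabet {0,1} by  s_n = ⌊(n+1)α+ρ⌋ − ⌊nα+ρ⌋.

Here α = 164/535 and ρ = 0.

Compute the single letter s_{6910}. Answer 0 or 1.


0

(n+1)α + ρ = (6911·164) / 535 = 1133404/535
nα + ρ     = (6910·164) / 535 = 1133240/535
⌊1133404/535⌋ = 2118,  ⌊1133240/535⌋ = 2118
s_{6910} = 2118 − 2118 = 0


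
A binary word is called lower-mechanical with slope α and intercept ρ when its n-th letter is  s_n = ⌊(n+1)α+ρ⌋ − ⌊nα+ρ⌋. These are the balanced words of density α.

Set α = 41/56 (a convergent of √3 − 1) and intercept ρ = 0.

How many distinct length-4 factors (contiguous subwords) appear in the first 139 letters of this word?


t_n = ⌊(n·41)/56⌋ for n = 0 … 139:
  n=0…9: ⌊0/56⌋=0 ⌊41/56⌋=0 ⌊82/56⌋=1 ⌊123/56⌋=2 ⌊164/56⌋=2 ⌊205/56⌋=3 ⌊246/56⌋=4 ⌊287/56⌋=5 ⌊328/56⌋=5 ⌊369/56⌋=6
  n=10…19: ⌊410/56⌋=7 ⌊451/56⌋=8 ⌊492/56⌋=8 ⌊533/56⌋=9 ⌊574/56⌋=10 ⌊615/56⌋=10 ⌊656/56⌋=11 ⌊697/56⌋=12 ⌊738/56⌋=13 ⌊779/56⌋=13
  n=20…29: ⌊820/56⌋=14 ⌊861/56⌋=15 ⌊902/56⌋=16 ⌊943/56⌋=16 ⌊984/56⌋=17 ⌊1025/56⌋=18 ⌊1066/56⌋=19 ⌊1107/56⌋=19 ⌊1148/56⌋=20 ⌊1189/56⌋=21
  n=30…39: ⌊1230/56⌋=21 ⌊1271/56⌋=22 ⌊1312/56⌋=23 ⌊1353/56⌋=24 ⌊1394/56⌋=24 ⌊1435/56⌋=25 ⌊1476/56⌋=26 ⌊1517/56⌋=27 ⌊1558/56⌋=27 ⌊1599/56⌋=28
  n=40…49: ⌊1640/56⌋=29 ⌊1681/56⌋=30 ⌊1722/56⌋=30 ⌊1763/56⌋=31 ⌊1804/56⌋=32 ⌊1845/56⌋=32 ⌊1886/56⌋=33 ⌊1927/56⌋=34 ⌊1968/56⌋=35 ⌊2009/56⌋=35
  n=50…59: ⌊2050/56⌋=36 ⌊2091/56⌋=37 ⌊2132/56⌋=38 ⌊2173/56⌋=38 ⌊2214/56⌋=39 ⌊2255/56⌋=40 ⌊2296/56⌋=41 ⌊2337/56⌋=41 ⌊2378/56⌋=42 ⌊2419/56⌋=43
  n=60…69: ⌊2460/56⌋=43 ⌊2501/56⌋=44 ⌊2542/56⌋=45 ⌊2583/56⌋=46 ⌊2624/56⌋=46 ⌊2665/56⌋=47 ⌊2706/56⌋=48 ⌊2747/56⌋=49 ⌊2788/56⌋=49 ⌊2829/56⌋=50
  n=70…79: ⌊2870/56⌋=51 ⌊2911/56⌋=51 ⌊2952/56⌋=52 ⌊2993/56⌋=53 ⌊3034/56⌋=54 ⌊3075/56⌋=54 ⌊3116/56⌋=55 ⌊3157/56⌋=56 ⌊3198/56⌋=57 ⌊3239/56⌋=57
  n=80…89: ⌊3280/56⌋=58 ⌊3321/56⌋=59 ⌊3362/56⌋=60 ⌊3403/56⌋=60 ⌊3444/56⌋=61 ⌊3485/56⌋=62 ⌊3526/56⌋=62 ⌊3567/56⌋=63 ⌊3608/56⌋=64 ⌊3649/56⌋=65
  n=90…99: ⌊3690/56⌋=65 ⌊3731/56⌋=66 ⌊3772/56⌋=67 ⌊3813/56⌋=68 ⌊3854/56⌋=68 ⌊3895/56⌋=69 ⌊3936/56⌋=70 ⌊3977/56⌋=71 ⌊4018/56⌋=71 ⌊4059/56⌋=72
  n=100…109: ⌊4100/56⌋=73 ⌊4141/56⌋=73 ⌊4182/56⌋=74 ⌊4223/56⌋=75 ⌊4264/56⌋=76 ⌊4305/56⌋=76 ⌊4346/56⌋=77 ⌊4387/56⌋=78 ⌊4428/56⌋=79 ⌊4469/56⌋=79
  n=110…119: ⌊4510/56⌋=80 ⌊4551/56⌋=81 ⌊4592/56⌋=82 ⌊4633/56⌋=82 ⌊4674/56⌋=83 ⌊4715/56⌋=84 ⌊4756/56⌋=84 ⌊4797/56⌋=85 ⌊4838/56⌋=86 ⌊4879/56⌋=87
  n=120…129: ⌊4920/56⌋=87 ⌊4961/56⌋=88 ⌊5002/56⌋=89 ⌊5043/56⌋=90 ⌊5084/56⌋=90 ⌊5125/56⌋=91 ⌊5166/56⌋=92 ⌊5207/56⌋=92 ⌊5248/56⌋=93 ⌊5289/56⌋=94
  n=130…139: ⌊5330/56⌋=95 ⌊5371/56⌋=95 ⌊5412/56⌋=96 ⌊5453/56⌋=97 ⌊5494/56⌋=98 ⌊5535/56⌋=98 ⌊5576/56⌋=99 ⌊5617/56⌋=100 ⌊5658/56⌋=101 ⌊5699/56⌋=101
s_n = t_(n+1) − t_n for n = 0 … 138 gives
prefix = 0110111011101101110111011101101110111011101101110111011101101110111011011101110111011011101110111011011101110111011011101110110111011101110
slide a length-4 window over [0..3] … [135..138] (136 windows); first occurrence of each distinct factor:
  [  0..  3] 0110
  [  1..  4] 1101
  [  2..  5] 1011
  [  3..  6] 0111
  [  4..  7] 1110
  (the other 131 windows repeat one of these)
distinct factors: {0110, 0111, 1011, 1101, 1110}
count = 5  (Sturmian bound for length 4 is 5)

5


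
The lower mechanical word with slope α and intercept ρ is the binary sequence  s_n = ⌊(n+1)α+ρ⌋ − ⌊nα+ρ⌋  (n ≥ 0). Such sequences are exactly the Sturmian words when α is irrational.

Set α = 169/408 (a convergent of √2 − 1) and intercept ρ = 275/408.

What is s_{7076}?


1

(n+1)α + ρ = (7077·169 + 275) / 408 = 1196288/408
nα + ρ     = (7076·169 + 275) / 408 = 1196119/408
⌊1196288/408⌋ = 2932,  ⌊1196119/408⌋ = 2931
s_{7076} = 2932 − 2931 = 1


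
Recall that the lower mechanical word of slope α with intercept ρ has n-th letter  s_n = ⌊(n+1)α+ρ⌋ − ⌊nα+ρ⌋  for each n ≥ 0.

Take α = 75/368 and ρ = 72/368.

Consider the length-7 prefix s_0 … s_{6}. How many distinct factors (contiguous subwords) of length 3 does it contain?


t_n = ⌊(n·75+72)/368⌋ for n = 0 … 7:
  n=0…7: ⌊72/368⌋=0 ⌊147/368⌋=0 ⌊222/368⌋=0 ⌊297/368⌋=0 ⌊372/368⌋=1 ⌊447/368⌋=1 ⌊522/368⌋=1 ⌊597/368⌋=1
s_n = t_(n+1) − t_n for n = 0 … 6 gives
prefix = 0001000
slide a length-3 window over [0..2] … [4..6] (5 windows); first occurrence of each distinct factor:
  [  0..  2] 000
  [  1..  3] 001
  [  2..  4] 010
  [  3..  5] 100
  (the other 1 window repeats one of these)
distinct factors: {000, 001, 010, 100}
count = 4  (Sturmian bound for length 3 is 4)

4


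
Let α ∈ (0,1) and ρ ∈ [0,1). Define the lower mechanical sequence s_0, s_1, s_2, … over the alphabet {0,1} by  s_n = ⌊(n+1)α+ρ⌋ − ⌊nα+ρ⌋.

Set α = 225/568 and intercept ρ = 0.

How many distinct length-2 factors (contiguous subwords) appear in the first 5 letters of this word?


t_n = ⌊(n·225)/568⌋ for n = 0 … 5:
  n=0…5: ⌊0/568⌋=0 ⌊225/568⌋=0 ⌊450/568⌋=0 ⌊675/568⌋=1 ⌊900/568⌋=1 ⌊1125/568⌋=1
s_n = t_(n+1) − t_n for n = 0 … 4 gives
prefix = 00100
slide a length-2 window over [0..1] … [3..4] (4 windows); first occurrence of each distinct factor:
  [  0..  1] 00
  [  1..  2] 01
  [  2..  3] 10
  (the other 1 window repeats one of these)
distinct factors: {00, 01, 10}
count = 3  (Sturmian bound for length 2 is 3)

3


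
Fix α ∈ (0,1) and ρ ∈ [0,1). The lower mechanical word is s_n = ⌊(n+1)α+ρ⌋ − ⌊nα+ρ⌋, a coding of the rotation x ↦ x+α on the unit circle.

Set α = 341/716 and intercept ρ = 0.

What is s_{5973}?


(n+1)α + ρ = (5974·341) / 716 = 2037134/716
nα + ρ     = (5973·341) / 716 = 2036793/716
⌊2037134/716⌋ = 2845,  ⌊2036793/716⌋ = 2844
s_{5973} = 2845 − 2844 = 1

1


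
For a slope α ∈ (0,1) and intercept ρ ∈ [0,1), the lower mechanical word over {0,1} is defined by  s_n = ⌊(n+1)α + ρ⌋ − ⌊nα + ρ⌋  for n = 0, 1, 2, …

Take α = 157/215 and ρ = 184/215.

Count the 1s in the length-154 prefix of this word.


113

#1s = Σ_{n=0}^{153} s_n = Σ_{n=0}^{153} (⌊(n+1)α+ρ⌋ − ⌊nα+ρ⌋)
the sum telescopes: every ⌊nα+ρ⌋ with 0 < n < 154 appears once with + and once with −, leaving ⌊154α+ρ⌋ − ⌊0·α+ρ⌋
154α + ρ = (154·157 + 184) / 215 = 24362/215
ρ = 184/215
⌊24362/215⌋ = 113,  ⌊184/215⌋ = 0
#1s = 113 − 0 = 113


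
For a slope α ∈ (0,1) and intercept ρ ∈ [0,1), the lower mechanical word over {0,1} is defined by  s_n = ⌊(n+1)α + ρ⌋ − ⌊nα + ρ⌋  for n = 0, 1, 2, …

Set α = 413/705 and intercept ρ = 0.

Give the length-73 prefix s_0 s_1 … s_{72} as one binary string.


0101011010110101011010110101011010110101101010110101101010110101101011010

n=0: ⌊(1·413)/705⌋ − ⌊(0·413)/705⌋ = ⌊413/705⌋ − ⌊0/705⌋ = 0 − 0 = 0
n=1: ⌊(2·413)/705⌋ − ⌊(1·413)/705⌋ = ⌊826/705⌋ − ⌊413/705⌋ = 1 − 0 = 1
n=2: ⌊(3·413)/705⌋ − ⌊(2·413)/705⌋ = ⌊1239/705⌋ − ⌊826/705⌋ = 1 − 1 = 0
n=3: ⌊(4·413)/705⌋ − ⌊(3·413)/705⌋ = ⌊1652/705⌋ − ⌊1239/705⌋ = 2 − 1 = 1
n=4: ⌊(5·413)/705⌋ − ⌊(4·413)/705⌋ = ⌊2065/705⌋ − ⌊1652/705⌋ = 2 − 2 = 0
n=5: ⌊(6·413)/705⌋ − ⌊(5·413)/705⌋ = ⌊2478/705⌋ − ⌊2065/705⌋ = 3 − 2 = 1
n=6: ⌊(7·413)/705⌋ − ⌊(6·413)/705⌋ = ⌊2891/705⌋ − ⌊2478/705⌋ = 4 − 3 = 1
n=7: ⌊(8·413)/705⌋ − ⌊(7·413)/705⌋ = ⌊3304/705⌋ − ⌊2891/705⌋ = 4 − 4 = 0
n=8: ⌊(9·413)/705⌋ − ⌊(8·413)/705⌋ = ⌊3717/705⌋ − ⌊3304/705⌋ = 5 − 4 = 1
n=9: ⌊(10·413)/705⌋ − ⌊(9·413)/705⌋ = ⌊4130/705⌋ − ⌊3717/705⌋ = 5 − 5 = 0
n=10: ⌊(11·413)/705⌋ − ⌊(10·413)/705⌋ = ⌊4543/705⌋ − ⌊4130/705⌋ = 6 − 5 = 1
n=11: ⌊(12·413)/705⌋ − ⌊(11·413)/705⌋ = ⌊4956/705⌋ − ⌊4543/705⌋ = 7 − 6 = 1
n=12: ⌊(13·413)/705⌋ − ⌊(12·413)/705⌋ = ⌊5369/705⌋ − ⌊4956/705⌋ = 7 − 7 = 0
n=13: ⌊(14·413)/705⌋ − ⌊(13·413)/705⌋ = ⌊5782/705⌋ − ⌊5369/705⌋ = 8 − 7 = 1
n=14: ⌊(15·413)/705⌋ − ⌊(14·413)/705⌋ = ⌊6195/705⌋ − ⌊5782/705⌋ = 8 − 8 = 0
n=15: ⌊(16·413)/705⌋ − ⌊(15·413)/705⌋ = ⌊6608/705⌋ − ⌊6195/705⌋ = 9 − 8 = 1
n=16: ⌊(17·413)/705⌋ − ⌊(16·413)/705⌋ = ⌊7021/705⌋ − ⌊6608/705⌋ = 9 − 9 = 0
n=17: ⌊(18·413)/705⌋ − ⌊(17·413)/705⌋ = ⌊7434/705⌋ − ⌊7021/705⌋ = 10 − 9 = 1
n=18: ⌊(19·413)/705⌋ − ⌊(18·413)/705⌋ = ⌊7847/705⌋ − ⌊7434/705⌋ = 11 − 10 = 1
n=19: ⌊(20·413)/705⌋ − ⌊(19·413)/705⌋ = ⌊8260/705⌋ − ⌊7847/705⌋ = 11 − 11 = 0
n=20: ⌊(21·413)/705⌋ − ⌊(20·413)/705⌋ = ⌊8673/705⌋ − ⌊8260/705⌋ = 12 − 11 = 1
n=21: ⌊(22·413)/705⌋ − ⌊(21·413)/705⌋ = ⌊9086/705⌋ − ⌊8673/705⌋ = 12 − 12 = 0
n=22: ⌊(23·413)/705⌋ − ⌊(22·413)/705⌋ = ⌊9499/705⌋ − ⌊9086/705⌋ = 13 − 12 = 1
n=23: ⌊(24·413)/705⌋ − ⌊(23·413)/705⌋ = ⌊9912/705⌋ − ⌊9499/705⌋ = 14 − 13 = 1
n=24: ⌊(25·413)/705⌋ − ⌊(24·413)/705⌋ = ⌊10325/705⌋ − ⌊9912/705⌋ = 14 − 14 = 0
n=25: ⌊(26·413)/705⌋ − ⌊(25·413)/705⌋ = ⌊10738/705⌋ − ⌊10325/705⌋ = 15 − 14 = 1
n=26: ⌊(27·413)/705⌋ − ⌊(26·413)/705⌋ = ⌊11151/705⌋ − ⌊10738/705⌋ = 15 − 15 = 0
n=27: ⌊(28·413)/705⌋ − ⌊(27·413)/705⌋ = ⌊11564/705⌋ − ⌊11151/705⌋ = 16 − 15 = 1
n=28: ⌊(29·413)/705⌋ − ⌊(28·413)/705⌋ = ⌊11977/705⌋ − ⌊11564/705⌋ = 16 − 16 = 0
n=29: ⌊(30·413)/705⌋ − ⌊(29·413)/705⌋ = ⌊12390/705⌋ − ⌊11977/705⌋ = 17 − 16 = 1
n=30: ⌊(31·413)/705⌋ − ⌊(30·413)/705⌋ = ⌊12803/705⌋ − ⌊12390/705⌋ = 18 − 17 = 1
n=31: ⌊(32·413)/705⌋ − ⌊(31·413)/705⌋ = ⌊13216/705⌋ − ⌊12803/705⌋ = 18 − 18 = 0
n=32: ⌊(33·413)/705⌋ − ⌊(32·413)/705⌋ = ⌊13629/705⌋ − ⌊13216/705⌋ = 19 − 18 = 1
n=33: ⌊(34·413)/705⌋ − ⌊(33·413)/705⌋ = ⌊14042/705⌋ − ⌊13629/705⌋ = 19 − 19 = 0
n=34: ⌊(35·413)/705⌋ − ⌊(34·413)/705⌋ = ⌊14455/705⌋ − ⌊14042/705⌋ = 20 − 19 = 1
n=35: ⌊(36·413)/705⌋ − ⌊(35·413)/705⌋ = ⌊14868/705⌋ − ⌊14455/705⌋ = 21 − 20 = 1
n=36: ⌊(37·413)/705⌋ − ⌊(36·413)/705⌋ = ⌊15281/705⌋ − ⌊14868/705⌋ = 21 − 21 = 0
n=37: ⌊(38·413)/705⌋ − ⌊(37·413)/705⌋ = ⌊15694/705⌋ − ⌊15281/705⌋ = 22 − 21 = 1
n=38: ⌊(39·413)/705⌋ − ⌊(38·413)/705⌋ = ⌊16107/705⌋ − ⌊15694/705⌋ = 22 − 22 = 0
n=39: ⌊(40·413)/705⌋ − ⌊(39·413)/705⌋ = ⌊16520/705⌋ − ⌊16107/705⌋ = 23 − 22 = 1
n=40: ⌊(41·413)/705⌋ − ⌊(40·413)/705⌋ = ⌊16933/705⌋ − ⌊16520/705⌋ = 24 − 23 = 1
n=41: ⌊(42·413)/705⌋ − ⌊(41·413)/705⌋ = ⌊17346/705⌋ − ⌊16933/705⌋ = 24 − 24 = 0
n=42: ⌊(43·413)/705⌋ − ⌊(42·413)/705⌋ = ⌊17759/705⌋ − ⌊17346/705⌋ = 25 − 24 = 1
n=43: ⌊(44·413)/705⌋ − ⌊(43·413)/705⌋ = ⌊18172/705⌋ − ⌊17759/705⌋ = 25 − 25 = 0
n=44: ⌊(45·413)/705⌋ − ⌊(44·413)/705⌋ = ⌊18585/705⌋ − ⌊18172/705⌋ = 26 − 25 = 1
n=45: ⌊(46·413)/705⌋ − ⌊(45·413)/705⌋ = ⌊18998/705⌋ − ⌊18585/705⌋ = 26 − 26 = 0
n=46: ⌊(47·413)/705⌋ − ⌊(46·413)/705⌋ = ⌊19411/705⌋ − ⌊18998/705⌋ = 27 − 26 = 1
n=47: ⌊(48·413)/705⌋ − ⌊(47·413)/705⌋ = ⌊19824/705⌋ − ⌊19411/705⌋ = 28 − 27 = 1
n=48: ⌊(49·413)/705⌋ − ⌊(48·413)/705⌋ = ⌊20237/705⌋ − ⌊19824/705⌋ = 28 − 28 = 0
n=49: ⌊(50·413)/705⌋ − ⌊(49·413)/705⌋ = ⌊20650/705⌋ − ⌊20237/705⌋ = 29 − 28 = 1
n=50: ⌊(51·413)/705⌋ − ⌊(50·413)/705⌋ = ⌊21063/705⌋ − ⌊20650/705⌋ = 29 − 29 = 0
n=51: ⌊(52·413)/705⌋ − ⌊(51·413)/705⌋ = ⌊21476/705⌋ − ⌊21063/705⌋ = 30 − 29 = 1
n=52: ⌊(53·413)/705⌋ − ⌊(52·413)/705⌋ = ⌊21889/705⌋ − ⌊21476/705⌋ = 31 − 30 = 1
n=53: ⌊(54·413)/705⌋ − ⌊(53·413)/705⌋ = ⌊22302/705⌋ − ⌊21889/705⌋ = 31 − 31 = 0
n=54: ⌊(55·413)/705⌋ − ⌊(54·413)/705⌋ = ⌊22715/705⌋ − ⌊22302/705⌋ = 32 − 31 = 1
n=55: ⌊(56·413)/705⌋ − ⌊(55·413)/705⌋ = ⌊23128/705⌋ − ⌊22715/705⌋ = 32 − 32 = 0
n=56: ⌊(57·413)/705⌋ − ⌊(56·413)/705⌋ = ⌊23541/705⌋ − ⌊23128/705⌋ = 33 − 32 = 1
n=57: ⌊(58·413)/705⌋ − ⌊(57·413)/705⌋ = ⌊23954/705⌋ − ⌊23541/705⌋ = 33 − 33 = 0
n=58: ⌊(59·413)/705⌋ − ⌊(58·413)/705⌋ = ⌊24367/705⌋ − ⌊23954/705⌋ = 34 − 33 = 1
n=59: ⌊(60·413)/705⌋ − ⌊(59·413)/705⌋ = ⌊24780/705⌋ − ⌊24367/705⌋ = 35 − 34 = 1
n=60: ⌊(61·413)/705⌋ − ⌊(60·413)/705⌋ = ⌊25193/705⌋ − ⌊24780/705⌋ = 35 − 35 = 0
n=61: ⌊(62·413)/705⌋ − ⌊(61·413)/705⌋ = ⌊25606/705⌋ − ⌊25193/705⌋ = 36 − 35 = 1
n=62: ⌊(63·413)/705⌋ − ⌊(62·413)/705⌋ = ⌊26019/705⌋ − ⌊25606/705⌋ = 36 − 36 = 0
n=63: ⌊(64·413)/705⌋ − ⌊(63·413)/705⌋ = ⌊26432/705⌋ − ⌊26019/705⌋ = 37 − 36 = 1
n=64: ⌊(65·413)/705⌋ − ⌊(64·413)/705⌋ = ⌊26845/705⌋ − ⌊26432/705⌋ = 38 − 37 = 1
n=65: ⌊(66·413)/705⌋ − ⌊(65·413)/705⌋ = ⌊27258/705⌋ − ⌊26845/705⌋ = 38 − 38 = 0
n=66: ⌊(67·413)/705⌋ − ⌊(66·413)/705⌋ = ⌊27671/705⌋ − ⌊27258/705⌋ = 39 − 38 = 1
n=67: ⌊(68·413)/705⌋ − ⌊(67·413)/705⌋ = ⌊28084/705⌋ − ⌊27671/705⌋ = 39 − 39 = 0
n=68: ⌊(69·413)/705⌋ − ⌊(68·413)/705⌋ = ⌊28497/705⌋ − ⌊28084/705⌋ = 40 − 39 = 1
n=69: ⌊(70·413)/705⌋ − ⌊(69·413)/705⌋ = ⌊28910/705⌋ − ⌊28497/705⌋ = 41 − 40 = 1
n=70: ⌊(71·413)/705⌋ − ⌊(70·413)/705⌋ = ⌊29323/705⌋ − ⌊28910/705⌋ = 41 − 41 = 0
n=71: ⌊(72·413)/705⌋ − ⌊(71·413)/705⌋ = ⌊29736/705⌋ − ⌊29323/705⌋ = 42 − 41 = 1
n=72: ⌊(73·413)/705⌋ − ⌊(72·413)/705⌋ = ⌊30149/705⌋ − ⌊29736/705⌋ = 42 − 42 = 0


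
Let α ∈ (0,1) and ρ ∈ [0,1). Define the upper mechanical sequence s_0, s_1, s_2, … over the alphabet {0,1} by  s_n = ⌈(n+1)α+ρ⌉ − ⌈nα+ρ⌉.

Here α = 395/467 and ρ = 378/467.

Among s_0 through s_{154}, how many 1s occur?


131

#1s = Σ_{n=0}^{154} s_n = Σ_{n=0}^{154} (⌈(n+1)α+ρ⌉ − ⌈nα+ρ⌉)
the sum telescopes: every ⌈nα+ρ⌉ with 0 < n < 155 appears once with + and once with −, leaving ⌈155α+ρ⌉ − ⌈0·α+ρ⌉
155α + ρ = (155·395 + 378) / 467 = 61603/467
ρ = 378/467
⌈61603/467⌉ = 132,  ⌈378/467⌉ = 1
#1s = 132 − 1 = 131


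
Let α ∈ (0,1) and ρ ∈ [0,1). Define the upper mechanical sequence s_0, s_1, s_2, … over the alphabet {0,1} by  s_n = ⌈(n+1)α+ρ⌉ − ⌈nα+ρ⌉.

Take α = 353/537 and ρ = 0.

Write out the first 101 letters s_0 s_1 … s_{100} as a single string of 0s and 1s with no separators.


11011011011011011011011011011011011010110110110110110110110110110110110101101101101101101101101101101

n=0: ⌈(1·353)/537⌉ − ⌈(0·353)/537⌉ = ⌈353/537⌉ − ⌈0/537⌉ = 1 − 0 = 1
n=1: ⌈(2·353)/537⌉ − ⌈(1·353)/537⌉ = ⌈706/537⌉ − ⌈353/537⌉ = 2 − 1 = 1
n=2: ⌈(3·353)/537⌉ − ⌈(2·353)/537⌉ = ⌈1059/537⌉ − ⌈706/537⌉ = 2 − 2 = 0
n=3: ⌈(4·353)/537⌉ − ⌈(3·353)/537⌉ = ⌈1412/537⌉ − ⌈1059/537⌉ = 3 − 2 = 1
n=4: ⌈(5·353)/537⌉ − ⌈(4·353)/537⌉ = ⌈1765/537⌉ − ⌈1412/537⌉ = 4 − 3 = 1
n=5: ⌈(6·353)/537⌉ − ⌈(5·353)/537⌉ = ⌈2118/537⌉ − ⌈1765/537⌉ = 4 − 4 = 0
n=6: ⌈(7·353)/537⌉ − ⌈(6·353)/537⌉ = ⌈2471/537⌉ − ⌈2118/537⌉ = 5 − 4 = 1
n=7: ⌈(8·353)/537⌉ − ⌈(7·353)/537⌉ = ⌈2824/537⌉ − ⌈2471/537⌉ = 6 − 5 = 1
n=8: ⌈(9·353)/537⌉ − ⌈(8·353)/537⌉ = ⌈3177/537⌉ − ⌈2824/537⌉ = 6 − 6 = 0
n=9: ⌈(10·353)/537⌉ − ⌈(9·353)/537⌉ = ⌈3530/537⌉ − ⌈3177/537⌉ = 7 − 6 = 1
n=10: ⌈(11·353)/537⌉ − ⌈(10·353)/537⌉ = ⌈3883/537⌉ − ⌈3530/537⌉ = 8 − 7 = 1
n=11: ⌈(12·353)/537⌉ − ⌈(11·353)/537⌉ = ⌈4236/537⌉ − ⌈3883/537⌉ = 8 − 8 = 0
n=12: ⌈(13·353)/537⌉ − ⌈(12·353)/537⌉ = ⌈4589/537⌉ − ⌈4236/537⌉ = 9 − 8 = 1
n=13: ⌈(14·353)/537⌉ − ⌈(13·353)/537⌉ = ⌈4942/537⌉ − ⌈4589/537⌉ = 10 − 9 = 1
n=14: ⌈(15·353)/537⌉ − ⌈(14·353)/537⌉ = ⌈5295/537⌉ − ⌈4942/537⌉ = 10 − 10 = 0
n=15: ⌈(16·353)/537⌉ − ⌈(15·353)/537⌉ = ⌈5648/537⌉ − ⌈5295/537⌉ = 11 − 10 = 1
n=16: ⌈(17·353)/537⌉ − ⌈(16·353)/537⌉ = ⌈6001/537⌉ − ⌈5648/537⌉ = 12 − 11 = 1
n=17: ⌈(18·353)/537⌉ − ⌈(17·353)/537⌉ = ⌈6354/537⌉ − ⌈6001/537⌉ = 12 − 12 = 0
n=18: ⌈(19·353)/537⌉ − ⌈(18·353)/537⌉ = ⌈6707/537⌉ − ⌈6354/537⌉ = 13 − 12 = 1
n=19: ⌈(20·353)/537⌉ − ⌈(19·353)/537⌉ = ⌈7060/537⌉ − ⌈6707/537⌉ = 14 − 13 = 1
n=20: ⌈(21·353)/537⌉ − ⌈(20·353)/537⌉ = ⌈7413/537⌉ − ⌈7060/537⌉ = 14 − 14 = 0
n=21: ⌈(22·353)/537⌉ − ⌈(21·353)/537⌉ = ⌈7766/537⌉ − ⌈7413/537⌉ = 15 − 14 = 1
n=22: ⌈(23·353)/537⌉ − ⌈(22·353)/537⌉ = ⌈8119/537⌉ − ⌈7766/537⌉ = 16 − 15 = 1
n=23: ⌈(24·353)/537⌉ − ⌈(23·353)/537⌉ = ⌈8472/537⌉ − ⌈8119/537⌉ = 16 − 16 = 0
n=24: ⌈(25·353)/537⌉ − ⌈(24·353)/537⌉ = ⌈8825/537⌉ − ⌈8472/537⌉ = 17 − 16 = 1
n=25: ⌈(26·353)/537⌉ − ⌈(25·353)/537⌉ = ⌈9178/537⌉ − ⌈8825/537⌉ = 18 − 17 = 1
n=26: ⌈(27·353)/537⌉ − ⌈(26·353)/537⌉ = ⌈9531/537⌉ − ⌈9178/537⌉ = 18 − 18 = 0
n=27: ⌈(28·353)/537⌉ − ⌈(27·353)/537⌉ = ⌈9884/537⌉ − ⌈9531/537⌉ = 19 − 18 = 1
n=28: ⌈(29·353)/537⌉ − ⌈(28·353)/537⌉ = ⌈10237/537⌉ − ⌈9884/537⌉ = 20 − 19 = 1
n=29: ⌈(30·353)/537⌉ − ⌈(29·353)/537⌉ = ⌈10590/537⌉ − ⌈10237/537⌉ = 20 − 20 = 0
n=30: ⌈(31·353)/537⌉ − ⌈(30·353)/537⌉ = ⌈10943/537⌉ − ⌈10590/537⌉ = 21 − 20 = 1
n=31: ⌈(32·353)/537⌉ − ⌈(31·353)/537⌉ = ⌈11296/537⌉ − ⌈10943/537⌉ = 22 − 21 = 1
n=32: ⌈(33·353)/537⌉ − ⌈(32·353)/537⌉ = ⌈11649/537⌉ − ⌈11296/537⌉ = 22 − 22 = 0
n=33: ⌈(34·353)/537⌉ − ⌈(33·353)/537⌉ = ⌈12002/537⌉ − ⌈11649/537⌉ = 23 − 22 = 1
n=34: ⌈(35·353)/537⌉ − ⌈(34·353)/537⌉ = ⌈12355/537⌉ − ⌈12002/537⌉ = 24 − 23 = 1
n=35: ⌈(36·353)/537⌉ − ⌈(35·353)/537⌉ = ⌈12708/537⌉ − ⌈12355/537⌉ = 24 − 24 = 0
n=36: ⌈(37·353)/537⌉ − ⌈(36·353)/537⌉ = ⌈13061/537⌉ − ⌈12708/537⌉ = 25 − 24 = 1
n=37: ⌈(38·353)/537⌉ − ⌈(37·353)/537⌉ = ⌈13414/537⌉ − ⌈13061/537⌉ = 25 − 25 = 0
n=38: ⌈(39·353)/537⌉ − ⌈(38·353)/537⌉ = ⌈13767/537⌉ − ⌈13414/537⌉ = 26 − 25 = 1
n=39: ⌈(40·353)/537⌉ − ⌈(39·353)/537⌉ = ⌈14120/537⌉ − ⌈13767/537⌉ = 27 − 26 = 1
n=40: ⌈(41·353)/537⌉ − ⌈(40·353)/537⌉ = ⌈14473/537⌉ − ⌈14120/537⌉ = 27 − 27 = 0
n=41: ⌈(42·353)/537⌉ − ⌈(41·353)/537⌉ = ⌈14826/537⌉ − ⌈14473/537⌉ = 28 − 27 = 1
n=42: ⌈(43·353)/537⌉ − ⌈(42·353)/537⌉ = ⌈15179/537⌉ − ⌈14826/537⌉ = 29 − 28 = 1
n=43: ⌈(44·353)/537⌉ − ⌈(43·353)/537⌉ = ⌈15532/537⌉ − ⌈15179/537⌉ = 29 − 29 = 0
n=44: ⌈(45·353)/537⌉ − ⌈(44·353)/537⌉ = ⌈15885/537⌉ − ⌈15532/537⌉ = 30 − 29 = 1
n=45: ⌈(46·353)/537⌉ − ⌈(45·353)/537⌉ = ⌈16238/537⌉ − ⌈15885/537⌉ = 31 − 30 = 1
n=46: ⌈(47·353)/537⌉ − ⌈(46·353)/537⌉ = ⌈16591/537⌉ − ⌈16238/537⌉ = 31 − 31 = 0
n=47: ⌈(48·353)/537⌉ − ⌈(47·353)/537⌉ = ⌈16944/537⌉ − ⌈16591/537⌉ = 32 − 31 = 1
n=48: ⌈(49·353)/537⌉ − ⌈(48·353)/537⌉ = ⌈17297/537⌉ − ⌈16944/537⌉ = 33 − 32 = 1
n=49: ⌈(50·353)/537⌉ − ⌈(49·353)/537⌉ = ⌈17650/537⌉ − ⌈17297/537⌉ = 33 − 33 = 0
n=50: ⌈(51·353)/537⌉ − ⌈(50·353)/537⌉ = ⌈18003/537⌉ − ⌈17650/537⌉ = 34 − 33 = 1
n=51: ⌈(52·353)/537⌉ − ⌈(51·353)/537⌉ = ⌈18356/537⌉ − ⌈18003/537⌉ = 35 − 34 = 1
n=52: ⌈(53·353)/537⌉ − ⌈(52·353)/537⌉ = ⌈18709/537⌉ − ⌈18356/537⌉ = 35 − 35 = 0
n=53: ⌈(54·353)/537⌉ − ⌈(53·353)/537⌉ = ⌈19062/537⌉ − ⌈18709/537⌉ = 36 − 35 = 1
n=54: ⌈(55·353)/537⌉ − ⌈(54·353)/537⌉ = ⌈19415/537⌉ − ⌈19062/537⌉ = 37 − 36 = 1
n=55: ⌈(56·353)/537⌉ − ⌈(55·353)/537⌉ = ⌈19768/537⌉ − ⌈19415/537⌉ = 37 − 37 = 0
n=56: ⌈(57·353)/537⌉ − ⌈(56·353)/537⌉ = ⌈20121/537⌉ − ⌈19768/537⌉ = 38 − 37 = 1
n=57: ⌈(58·353)/537⌉ − ⌈(57·353)/537⌉ = ⌈20474/537⌉ − ⌈20121/537⌉ = 39 − 38 = 1
n=58: ⌈(59·353)/537⌉ − ⌈(58·353)/537⌉ = ⌈20827/537⌉ − ⌈20474/537⌉ = 39 − 39 = 0
n=59: ⌈(60·353)/537⌉ − ⌈(59·353)/537⌉ = ⌈21180/537⌉ − ⌈20827/537⌉ = 40 − 39 = 1
n=60: ⌈(61·353)/537⌉ − ⌈(60·353)/537⌉ = ⌈21533/537⌉ − ⌈21180/537⌉ = 41 − 40 = 1
n=61: ⌈(62·353)/537⌉ − ⌈(61·353)/537⌉ = ⌈21886/537⌉ − ⌈21533/537⌉ = 41 − 41 = 0
n=62: ⌈(63·353)/537⌉ − ⌈(62·353)/537⌉ = ⌈22239/537⌉ − ⌈21886/537⌉ = 42 − 41 = 1
n=63: ⌈(64·353)/537⌉ − ⌈(63·353)/537⌉ = ⌈22592/537⌉ − ⌈22239/537⌉ = 43 − 42 = 1
n=64: ⌈(65·353)/537⌉ − ⌈(64·353)/537⌉ = ⌈22945/537⌉ − ⌈22592/537⌉ = 43 − 43 = 0
n=65: ⌈(66·353)/537⌉ − ⌈(65·353)/537⌉ = ⌈23298/537⌉ − ⌈22945/537⌉ = 44 − 43 = 1
n=66: ⌈(67·353)/537⌉ − ⌈(66·353)/537⌉ = ⌈23651/537⌉ − ⌈23298/537⌉ = 45 − 44 = 1
n=67: ⌈(68·353)/537⌉ − ⌈(67·353)/537⌉ = ⌈24004/537⌉ − ⌈23651/537⌉ = 45 − 45 = 0
n=68: ⌈(69·353)/537⌉ − ⌈(68·353)/537⌉ = ⌈24357/537⌉ − ⌈24004/537⌉ = 46 − 45 = 1
n=69: ⌈(70·353)/537⌉ − ⌈(69·353)/537⌉ = ⌈24710/537⌉ − ⌈24357/537⌉ = 47 − 46 = 1
n=70: ⌈(71·353)/537⌉ − ⌈(70·353)/537⌉ = ⌈25063/537⌉ − ⌈24710/537⌉ = 47 − 47 = 0
n=71: ⌈(72·353)/537⌉ − ⌈(71·353)/537⌉ = ⌈25416/537⌉ − ⌈25063/537⌉ = 48 − 47 = 1
n=72: ⌈(73·353)/537⌉ − ⌈(72·353)/537⌉ = ⌈25769/537⌉ − ⌈25416/537⌉ = 48 − 48 = 0
n=73: ⌈(74·353)/537⌉ − ⌈(73·353)/537⌉ = ⌈26122/537⌉ − ⌈25769/537⌉ = 49 − 48 = 1
n=74: ⌈(75·353)/537⌉ − ⌈(74·353)/537⌉ = ⌈26475/537⌉ − ⌈26122/537⌉ = 50 − 49 = 1
n=75: ⌈(76·353)/537⌉ − ⌈(75·353)/537⌉ = ⌈26828/537⌉ − ⌈26475/537⌉ = 50 − 50 = 0
n=76: ⌈(77·353)/537⌉ − ⌈(76·353)/537⌉ = ⌈27181/537⌉ − ⌈26828/537⌉ = 51 − 50 = 1
n=77: ⌈(78·353)/537⌉ − ⌈(77·353)/537⌉ = ⌈27534/537⌉ − ⌈27181/537⌉ = 52 − 51 = 1
n=78: ⌈(79·353)/537⌉ − ⌈(78·353)/537⌉ = ⌈27887/537⌉ − ⌈27534/537⌉ = 52 − 52 = 0
n=79: ⌈(80·353)/537⌉ − ⌈(79·353)/537⌉ = ⌈28240/537⌉ − ⌈27887/537⌉ = 53 − 52 = 1
n=80: ⌈(81·353)/537⌉ − ⌈(80·353)/537⌉ = ⌈28593/537⌉ − ⌈28240/537⌉ = 54 − 53 = 1
n=81: ⌈(82·353)/537⌉ − ⌈(81·353)/537⌉ = ⌈28946/537⌉ − ⌈28593/537⌉ = 54 − 54 = 0
n=82: ⌈(83·353)/537⌉ − ⌈(82·353)/537⌉ = ⌈29299/537⌉ − ⌈28946/537⌉ = 55 − 54 = 1
n=83: ⌈(84·353)/537⌉ − ⌈(83·353)/537⌉ = ⌈29652/537⌉ − ⌈29299/537⌉ = 56 − 55 = 1
n=84: ⌈(85·353)/537⌉ − ⌈(84·353)/537⌉ = ⌈30005/537⌉ − ⌈29652/537⌉ = 56 − 56 = 0
n=85: ⌈(86·353)/537⌉ − ⌈(85·353)/537⌉ = ⌈30358/537⌉ − ⌈30005/537⌉ = 57 − 56 = 1
n=86: ⌈(87·353)/537⌉ − ⌈(86·353)/537⌉ = ⌈30711/537⌉ − ⌈30358/537⌉ = 58 − 57 = 1
n=87: ⌈(88·353)/537⌉ − ⌈(87·353)/537⌉ = ⌈31064/537⌉ − ⌈30711/537⌉ = 58 − 58 = 0
n=88: ⌈(89·353)/537⌉ − ⌈(88·353)/537⌉ = ⌈31417/537⌉ − ⌈31064/537⌉ = 59 − 58 = 1
n=89: ⌈(90·353)/537⌉ − ⌈(89·353)/537⌉ = ⌈31770/537⌉ − ⌈31417/537⌉ = 60 − 59 = 1
n=90: ⌈(91·353)/537⌉ − ⌈(90·353)/537⌉ = ⌈32123/537⌉ − ⌈31770/537⌉ = 60 − 60 = 0
n=91: ⌈(92·353)/537⌉ − ⌈(91·353)/537⌉ = ⌈32476/537⌉ − ⌈32123/537⌉ = 61 − 60 = 1
n=92: ⌈(93·353)/537⌉ − ⌈(92·353)/537⌉ = ⌈32829/537⌉ − ⌈32476/537⌉ = 62 − 61 = 1
n=93: ⌈(94·353)/537⌉ − ⌈(93·353)/537⌉ = ⌈33182/537⌉ − ⌈32829/537⌉ = 62 − 62 = 0
n=94: ⌈(95·353)/537⌉ − ⌈(94·353)/537⌉ = ⌈33535/537⌉ − ⌈33182/537⌉ = 63 − 62 = 1
n=95: ⌈(96·353)/537⌉ − ⌈(95·353)/537⌉ = ⌈33888/537⌉ − ⌈33535/537⌉ = 64 − 63 = 1
n=96: ⌈(97·353)/537⌉ − ⌈(96·353)/537⌉ = ⌈34241/537⌉ − ⌈33888/537⌉ = 64 − 64 = 0
n=97: ⌈(98·353)/537⌉ − ⌈(97·353)/537⌉ = ⌈34594/537⌉ − ⌈34241/537⌉ = 65 − 64 = 1
n=98: ⌈(99·353)/537⌉ − ⌈(98·353)/537⌉ = ⌈34947/537⌉ − ⌈34594/537⌉ = 66 − 65 = 1
n=99: ⌈(100·353)/537⌉ − ⌈(99·353)/537⌉ = ⌈35300/537⌉ − ⌈34947/537⌉ = 66 − 66 = 0
n=100: ⌈(101·353)/537⌉ − ⌈(100·353)/537⌉ = ⌈35653/537⌉ − ⌈35300/537⌉ = 67 − 66 = 1


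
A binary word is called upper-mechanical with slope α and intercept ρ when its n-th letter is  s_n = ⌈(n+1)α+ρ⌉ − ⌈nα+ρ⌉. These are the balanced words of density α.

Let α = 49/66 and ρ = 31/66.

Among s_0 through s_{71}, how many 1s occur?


53

#1s = Σ_{n=0}^{71} s_n = Σ_{n=0}^{71} (⌈(n+1)α+ρ⌉ − ⌈nα+ρ⌉)
the sum telescopes: every ⌈nα+ρ⌉ with 0 < n < 72 appears once with + and once with −, leaving ⌈72α+ρ⌉ − ⌈0·α+ρ⌉
72α + ρ = (72·49 + 31) / 66 = 3559/66
ρ = 31/66
⌈3559/66⌉ = 54,  ⌈31/66⌉ = 1
#1s = 54 − 1 = 53


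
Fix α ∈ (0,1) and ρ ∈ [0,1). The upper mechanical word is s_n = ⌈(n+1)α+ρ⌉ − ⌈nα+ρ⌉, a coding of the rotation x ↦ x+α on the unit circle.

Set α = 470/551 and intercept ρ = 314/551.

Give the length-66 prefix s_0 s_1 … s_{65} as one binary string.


n=0: ⌈(1·470+314)/551⌉ − ⌈(0·470+314)/551⌉ = ⌈784/551⌉ − ⌈314/551⌉ = 2 − 1 = 1
n=1: ⌈(2·470+314)/551⌉ − ⌈(1·470+314)/551⌉ = ⌈1254/551⌉ − ⌈784/551⌉ = 3 − 2 = 1
n=2: ⌈(3·470+314)/551⌉ − ⌈(2·470+314)/551⌉ = ⌈1724/551⌉ − ⌈1254/551⌉ = 4 − 3 = 1
n=3: ⌈(4·470+314)/551⌉ − ⌈(3·470+314)/551⌉ = ⌈2194/551⌉ − ⌈1724/551⌉ = 4 − 4 = 0
n=4: ⌈(5·470+314)/551⌉ − ⌈(4·470+314)/551⌉ = ⌈2664/551⌉ − ⌈2194/551⌉ = 5 − 4 = 1
n=5: ⌈(6·470+314)/551⌉ − ⌈(5·470+314)/551⌉ = ⌈3134/551⌉ − ⌈2664/551⌉ = 6 − 5 = 1
n=6: ⌈(7·470+314)/551⌉ − ⌈(6·470+314)/551⌉ = ⌈3604/551⌉ − ⌈3134/551⌉ = 7 − 6 = 1
n=7: ⌈(8·470+314)/551⌉ − ⌈(7·470+314)/551⌉ = ⌈4074/551⌉ − ⌈3604/551⌉ = 8 − 7 = 1
n=8: ⌈(9·470+314)/551⌉ − ⌈(8·470+314)/551⌉ = ⌈4544/551⌉ − ⌈4074/551⌉ = 9 − 8 = 1
n=9: ⌈(10·470+314)/551⌉ − ⌈(9·470+314)/551⌉ = ⌈5014/551⌉ − ⌈4544/551⌉ = 10 − 9 = 1
n=10: ⌈(11·470+314)/551⌉ − ⌈(10·470+314)/551⌉ = ⌈5484/551⌉ − ⌈5014/551⌉ = 10 − 10 = 0
n=11: ⌈(12·470+314)/551⌉ − ⌈(11·470+314)/551⌉ = ⌈5954/551⌉ − ⌈5484/551⌉ = 11 − 10 = 1
n=12: ⌈(13·470+314)/551⌉ − ⌈(12·470+314)/551⌉ = ⌈6424/551⌉ − ⌈5954/551⌉ = 12 − 11 = 1
n=13: ⌈(14·470+314)/551⌉ − ⌈(13·470+314)/551⌉ = ⌈6894/551⌉ − ⌈6424/551⌉ = 13 − 12 = 1
n=14: ⌈(15·470+314)/551⌉ − ⌈(14·470+314)/551⌉ = ⌈7364/551⌉ − ⌈6894/551⌉ = 14 − 13 = 1
n=15: ⌈(16·470+314)/551⌉ − ⌈(15·470+314)/551⌉ = ⌈7834/551⌉ − ⌈7364/551⌉ = 15 − 14 = 1
n=16: ⌈(17·470+314)/551⌉ − ⌈(16·470+314)/551⌉ = ⌈8304/551⌉ − ⌈7834/551⌉ = 16 − 15 = 1
n=17: ⌈(18·470+314)/551⌉ − ⌈(17·470+314)/551⌉ = ⌈8774/551⌉ − ⌈8304/551⌉ = 16 − 16 = 0
n=18: ⌈(19·470+314)/551⌉ − ⌈(18·470+314)/551⌉ = ⌈9244/551⌉ − ⌈8774/551⌉ = 17 − 16 = 1
n=19: ⌈(20·470+314)/551⌉ − ⌈(19·470+314)/551⌉ = ⌈9714/551⌉ − ⌈9244/551⌉ = 18 − 17 = 1
n=20: ⌈(21·470+314)/551⌉ − ⌈(20·470+314)/551⌉ = ⌈10184/551⌉ − ⌈9714/551⌉ = 19 − 18 = 1
n=21: ⌈(22·470+314)/551⌉ − ⌈(21·470+314)/551⌉ = ⌈10654/551⌉ − ⌈10184/551⌉ = 20 − 19 = 1
n=22: ⌈(23·470+314)/551⌉ − ⌈(22·470+314)/551⌉ = ⌈11124/551⌉ − ⌈10654/551⌉ = 21 − 20 = 1
n=23: ⌈(24·470+314)/551⌉ − ⌈(23·470+314)/551⌉ = ⌈11594/551⌉ − ⌈11124/551⌉ = 22 − 21 = 1
n=24: ⌈(25·470+314)/551⌉ − ⌈(24·470+314)/551⌉ = ⌈12064/551⌉ − ⌈11594/551⌉ = 22 − 22 = 0
n=25: ⌈(26·470+314)/551⌉ − ⌈(25·470+314)/551⌉ = ⌈12534/551⌉ − ⌈12064/551⌉ = 23 − 22 = 1
n=26: ⌈(27·470+314)/551⌉ − ⌈(26·470+314)/551⌉ = ⌈13004/551⌉ − ⌈12534/551⌉ = 24 − 23 = 1
n=27: ⌈(28·470+314)/551⌉ − ⌈(27·470+314)/551⌉ = ⌈13474/551⌉ − ⌈13004/551⌉ = 25 − 24 = 1
n=28: ⌈(29·470+314)/551⌉ − ⌈(28·470+314)/551⌉ = ⌈13944/551⌉ − ⌈13474/551⌉ = 26 − 25 = 1
n=29: ⌈(30·470+314)/551⌉ − ⌈(29·470+314)/551⌉ = ⌈14414/551⌉ − ⌈13944/551⌉ = 27 − 26 = 1
n=30: ⌈(31·470+314)/551⌉ − ⌈(30·470+314)/551⌉ = ⌈14884/551⌉ − ⌈14414/551⌉ = 28 − 27 = 1
n=31: ⌈(32·470+314)/551⌉ − ⌈(31·470+314)/551⌉ = ⌈15354/551⌉ − ⌈14884/551⌉ = 28 − 28 = 0
n=32: ⌈(33·470+314)/551⌉ − ⌈(32·470+314)/551⌉ = ⌈15824/551⌉ − ⌈15354/551⌉ = 29 − 28 = 1
n=33: ⌈(34·470+314)/551⌉ − ⌈(33·470+314)/551⌉ = ⌈16294/551⌉ − ⌈15824/551⌉ = 30 − 29 = 1
n=34: ⌈(35·470+314)/551⌉ − ⌈(34·470+314)/551⌉ = ⌈16764/551⌉ − ⌈16294/551⌉ = 31 − 30 = 1
n=35: ⌈(36·470+314)/551⌉ − ⌈(35·470+314)/551⌉ = ⌈17234/551⌉ − ⌈16764/551⌉ = 32 − 31 = 1
n=36: ⌈(37·470+314)/551⌉ − ⌈(36·470+314)/551⌉ = ⌈17704/551⌉ − ⌈17234/551⌉ = 33 − 32 = 1
n=37: ⌈(38·470+314)/551⌉ − ⌈(37·470+314)/551⌉ = ⌈18174/551⌉ − ⌈17704/551⌉ = 33 − 33 = 0
n=38: ⌈(39·470+314)/551⌉ − ⌈(38·470+314)/551⌉ = ⌈18644/551⌉ − ⌈18174/551⌉ = 34 − 33 = 1
n=39: ⌈(40·470+314)/551⌉ − ⌈(39·470+314)/551⌉ = ⌈19114/551⌉ − ⌈18644/551⌉ = 35 − 34 = 1
n=40: ⌈(41·470+314)/551⌉ − ⌈(40·470+314)/551⌉ = ⌈19584/551⌉ − ⌈19114/551⌉ = 36 − 35 = 1
n=41: ⌈(42·470+314)/551⌉ − ⌈(41·470+314)/551⌉ = ⌈20054/551⌉ − ⌈19584/551⌉ = 37 − 36 = 1
n=42: ⌈(43·470+314)/551⌉ − ⌈(42·470+314)/551⌉ = ⌈20524/551⌉ − ⌈20054/551⌉ = 38 − 37 = 1
n=43: ⌈(44·470+314)/551⌉ − ⌈(43·470+314)/551⌉ = ⌈20994/551⌉ − ⌈20524/551⌉ = 39 − 38 = 1
n=44: ⌈(45·470+314)/551⌉ − ⌈(44·470+314)/551⌉ = ⌈21464/551⌉ − ⌈20994/551⌉ = 39 − 39 = 0
n=45: ⌈(46·470+314)/551⌉ − ⌈(45·470+314)/551⌉ = ⌈21934/551⌉ − ⌈21464/551⌉ = 40 − 39 = 1
n=46: ⌈(47·470+314)/551⌉ − ⌈(46·470+314)/551⌉ = ⌈22404/551⌉ − ⌈21934/551⌉ = 41 − 40 = 1
n=47: ⌈(48·470+314)/551⌉ − ⌈(47·470+314)/551⌉ = ⌈22874/551⌉ − ⌈22404/551⌉ = 42 − 41 = 1
n=48: ⌈(49·470+314)/551⌉ − ⌈(48·470+314)/551⌉ = ⌈23344/551⌉ − ⌈22874/551⌉ = 43 − 42 = 1
n=49: ⌈(50·470+314)/551⌉ − ⌈(49·470+314)/551⌉ = ⌈23814/551⌉ − ⌈23344/551⌉ = 44 − 43 = 1
n=50: ⌈(51·470+314)/551⌉ − ⌈(50·470+314)/551⌉ = ⌈24284/551⌉ − ⌈23814/551⌉ = 45 − 44 = 1
n=51: ⌈(52·470+314)/551⌉ − ⌈(51·470+314)/551⌉ = ⌈24754/551⌉ − ⌈24284/551⌉ = 45 − 45 = 0
n=52: ⌈(53·470+314)/551⌉ − ⌈(52·470+314)/551⌉ = ⌈25224/551⌉ − ⌈24754/551⌉ = 46 − 45 = 1
n=53: ⌈(54·470+314)/551⌉ − ⌈(53·470+314)/551⌉ = ⌈25694/551⌉ − ⌈25224/551⌉ = 47 − 46 = 1
n=54: ⌈(55·470+314)/551⌉ − ⌈(54·470+314)/551⌉ = ⌈26164/551⌉ − ⌈25694/551⌉ = 48 − 47 = 1
n=55: ⌈(56·470+314)/551⌉ − ⌈(55·470+314)/551⌉ = ⌈26634/551⌉ − ⌈26164/551⌉ = 49 − 48 = 1
n=56: ⌈(57·470+314)/551⌉ − ⌈(56·470+314)/551⌉ = ⌈27104/551⌉ − ⌈26634/551⌉ = 50 − 49 = 1
n=57: ⌈(58·470+314)/551⌉ − ⌈(57·470+314)/551⌉ = ⌈27574/551⌉ − ⌈27104/551⌉ = 51 − 50 = 1
n=58: ⌈(59·470+314)/551⌉ − ⌈(58·470+314)/551⌉ = ⌈28044/551⌉ − ⌈27574/551⌉ = 51 − 51 = 0
n=59: ⌈(60·470+314)/551⌉ − ⌈(59·470+314)/551⌉ = ⌈28514/551⌉ − ⌈28044/551⌉ = 52 − 51 = 1
n=60: ⌈(61·470+314)/551⌉ − ⌈(60·470+314)/551⌉ = ⌈28984/551⌉ − ⌈28514/551⌉ = 53 − 52 = 1
n=61: ⌈(62·470+314)/551⌉ − ⌈(61·470+314)/551⌉ = ⌈29454/551⌉ − ⌈28984/551⌉ = 54 − 53 = 1
n=62: ⌈(63·470+314)/551⌉ − ⌈(62·470+314)/551⌉ = ⌈29924/551⌉ − ⌈29454/551⌉ = 55 − 54 = 1
n=63: ⌈(64·470+314)/551⌉ − ⌈(63·470+314)/551⌉ = ⌈30394/551⌉ − ⌈29924/551⌉ = 56 − 55 = 1
n=64: ⌈(65·470+314)/551⌉ − ⌈(64·470+314)/551⌉ = ⌈30864/551⌉ − ⌈30394/551⌉ = 57 − 56 = 1
n=65: ⌈(66·470+314)/551⌉ − ⌈(65·470+314)/551⌉ = ⌈31334/551⌉ − ⌈30864/551⌉ = 57 − 57 = 0

111011111101111110111111011111101111101111110111111011111101111110
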